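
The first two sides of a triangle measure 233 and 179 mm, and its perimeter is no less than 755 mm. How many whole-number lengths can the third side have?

69

Triangle inequality: 54 < x < 412. Perimeter ≥ 755 gives x ≥ 755 − 233 − 179 = 343.
So 343 ≤ x < 412; integers 343 through 411: 69 values.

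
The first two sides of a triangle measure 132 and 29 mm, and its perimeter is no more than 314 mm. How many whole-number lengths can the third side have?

50

Triangle inequality: 103 < x < 161. Perimeter ≤ 314 gives x ≤ 314 − 132 − 29 = 153.
So 103 < x ≤ 153; integers 104 through 153: 50 values.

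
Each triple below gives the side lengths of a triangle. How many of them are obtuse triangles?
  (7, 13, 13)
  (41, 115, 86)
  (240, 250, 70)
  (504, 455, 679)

1

(7,13,13): 7²+13² = 218 > 169 = 13² → acute
(41,115,86): 41²+86² = 9077 < 13225 = 115² → obtuse
(240,250,70): 70²+240² = 62500 = 250² → right
(504,455,679): 455²+504² = 461041 = 679² → right
1 of the 4 is obtuse.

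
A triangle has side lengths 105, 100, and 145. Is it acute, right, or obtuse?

right

Compare the square of the longest side to the sum of squares of the other two: 100² + 105² = 21025 = 145².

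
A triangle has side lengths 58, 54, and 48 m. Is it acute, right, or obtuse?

acute

Compare the square of the longest side to the sum of squares of the other two: 48² + 54² = 5220 > 3364 = 58².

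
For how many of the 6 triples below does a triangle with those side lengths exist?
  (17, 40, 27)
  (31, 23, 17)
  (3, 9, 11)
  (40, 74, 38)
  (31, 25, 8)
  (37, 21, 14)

5

(17,27,40): 17+27 > 40 → valid
(17,23,31): 17+23 > 31 → valid
(3,9,11): 3+9 > 11 → valid
(38,40,74): 38+40 > 74 → valid
(8,25,31): 8+25 > 31 → valid
(14,21,37): 14+21 ≤ 37 → not valid
5 of the 6 triples form a triangle.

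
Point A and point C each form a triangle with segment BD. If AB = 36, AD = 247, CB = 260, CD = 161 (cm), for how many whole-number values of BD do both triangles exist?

71

From triangle ABD: 211 < BD < 283.
From triangle CBD: 99 < BD < 421.
Intersection: 211 < BD < 283, so integers 212 through 282: 71 values.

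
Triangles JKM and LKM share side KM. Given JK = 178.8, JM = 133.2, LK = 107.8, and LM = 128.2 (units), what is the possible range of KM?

From triangle JKM: |178.8 − 133.2| < KM < 178.8 + 133.2, i.e. 45.6 < KM < 312.0.
From triangle LKM: 20.4 < KM < 236.0.
Both must hold, so KM lies in the intersection.

45.6 < KM < 236.0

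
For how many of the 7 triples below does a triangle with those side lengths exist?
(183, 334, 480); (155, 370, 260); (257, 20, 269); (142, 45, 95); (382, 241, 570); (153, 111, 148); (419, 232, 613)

6

(183,334,480): 183+334 > 480 → valid
(155,260,370): 155+260 > 370 → valid
(20,257,269): 20+257 > 269 → valid
(45,95,142): 45+95 ≤ 142 → not valid
(241,382,570): 241+382 > 570 → valid
(111,148,153): 111+148 > 153 → valid
(232,419,613): 232+419 > 613 → valid
6 of the 7 triples form a triangle.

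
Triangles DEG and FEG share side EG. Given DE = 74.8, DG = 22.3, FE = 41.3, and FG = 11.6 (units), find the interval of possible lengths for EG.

52.5 < EG < 52.9

From triangle DEG: |74.8 − 22.3| < EG < 74.8 + 22.3, i.e. 52.5 < EG < 97.1.
From triangle FEG: 29.7 < EG < 52.9.
Both must hold, so EG lies in the intersection.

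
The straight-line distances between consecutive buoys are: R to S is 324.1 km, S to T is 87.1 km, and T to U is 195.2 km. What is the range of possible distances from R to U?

The maximum is all hops collinear in one direction: 324.1 + 87.1 + 195.2 = 606.4.
The longest hop is 324.1; the others sum to 282.3. Folding the others back against it leaves at least 324.1 − 282.3 = 41.8.

41.8 ≤ RU ≤ 606.4 km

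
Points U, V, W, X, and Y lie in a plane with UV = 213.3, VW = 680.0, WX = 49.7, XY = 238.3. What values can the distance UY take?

178.7 ≤ UY ≤ 1181.3

The maximum is all hops collinear in one direction: 213.3 + 680.0 + 49.7 + 238.3 = 1181.3.
The longest hop is 680.0; the others sum to 501.3. Folding the others back against it leaves at least 680.0 − 501.3 = 178.7.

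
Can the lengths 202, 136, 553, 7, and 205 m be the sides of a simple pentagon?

For a pentagon, each side must be shorter than the sum of the others.
Here the longest side is 553, but the remaining 4 sides sum to only 550.

No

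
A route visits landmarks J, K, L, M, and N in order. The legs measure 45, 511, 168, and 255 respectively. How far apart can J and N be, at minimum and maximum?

43 ≤ JN ≤ 979

The maximum is all hops collinear in one direction: 45 + 511 + 168 + 255 = 979.
The longest hop is 511; the others sum to 468. Folding the others back against it leaves at least 511 − 468 = 43.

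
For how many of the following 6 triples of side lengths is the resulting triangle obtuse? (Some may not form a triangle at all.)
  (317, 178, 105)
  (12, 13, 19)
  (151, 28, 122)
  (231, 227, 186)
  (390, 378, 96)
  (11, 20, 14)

(317,178,105): 105+178 ≤ 317, not a triangle
(12,13,19): 12²+13² = 313 < 361 = 19² → obtuse
(151,28,122): 28+122 ≤ 151, not a triangle
(231,227,186): 186²+227² = 86125 > 53361 = 231² → acute
(390,378,96): 96²+378² = 152100 = 390² → right
(11,20,14): 11²+14² = 317 < 400 = 20² → obtuse
2 of the 6 are obtuse.

2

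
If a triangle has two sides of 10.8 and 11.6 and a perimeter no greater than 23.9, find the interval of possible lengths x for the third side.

0.8 < x ≤ 1.5

Triangle inequality alone gives 0.8 < x < 22.4.
The perimeter condition gives x ≤ 23.9 − 10.8 − 11.6 = 1.5.
Intersecting the two: 0.8 < x ≤ 1.5.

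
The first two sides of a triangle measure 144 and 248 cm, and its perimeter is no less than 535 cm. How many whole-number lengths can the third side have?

249

Triangle inequality: 104 < x < 392. Perimeter ≥ 535 gives x ≥ 535 − 144 − 248 = 143.
So 143 ≤ x < 392; integers 143 through 391: 249 values.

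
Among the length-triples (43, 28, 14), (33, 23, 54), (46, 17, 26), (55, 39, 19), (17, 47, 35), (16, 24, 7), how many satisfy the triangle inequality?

(14,28,43): 14+28 ≤ 43 → not valid
(23,33,54): 23+33 > 54 → valid
(17,26,46): 17+26 ≤ 46 → not valid
(19,39,55): 19+39 > 55 → valid
(17,35,47): 17+35 > 47 → valid
(7,16,24): 7+16 ≤ 24 → not valid
3 of the 6 triples form a triangle.

3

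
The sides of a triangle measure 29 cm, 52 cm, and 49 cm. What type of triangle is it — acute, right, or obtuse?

acute

Compare the square of the longest side to the sum of squares of the other two: 29² + 49² = 3242 > 2704 = 52².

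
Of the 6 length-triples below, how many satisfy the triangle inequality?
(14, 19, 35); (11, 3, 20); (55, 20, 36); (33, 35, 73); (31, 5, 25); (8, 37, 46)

(14,19,35): 14+19 ≤ 35 → not valid
(3,11,20): 3+11 ≤ 20 → not valid
(20,36,55): 20+36 > 55 → valid
(33,35,73): 33+35 ≤ 73 → not valid
(5,25,31): 5+25 ≤ 31 → not valid
(8,37,46): 8+37 ≤ 46 → not valid
1 of the 6 triples forms a triangle.

1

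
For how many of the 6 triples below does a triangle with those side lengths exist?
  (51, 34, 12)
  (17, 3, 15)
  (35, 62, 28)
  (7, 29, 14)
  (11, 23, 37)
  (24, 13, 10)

(12,34,51): 12+34 ≤ 51 → not valid
(3,15,17): 3+15 > 17 → valid
(28,35,62): 28+35 > 62 → valid
(7,14,29): 7+14 ≤ 29 → not valid
(11,23,37): 11+23 ≤ 37 → not valid
(10,13,24): 10+13 ≤ 24 → not valid
2 of the 6 triples form a triangle.

2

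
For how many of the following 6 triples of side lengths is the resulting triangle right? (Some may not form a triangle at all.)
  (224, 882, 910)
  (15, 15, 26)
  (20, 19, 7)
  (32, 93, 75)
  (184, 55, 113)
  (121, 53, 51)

1

(224,882,910): 224²+882² = 828100 = 910² → right
(15,15,26): 15²+15² = 450 < 676 = 26² → obtuse
(20,19,7): 7²+19² = 410 > 400 = 20² → acute
(32,93,75): 32²+75² = 6649 < 8649 = 93² → obtuse
(184,55,113): 55+113 ≤ 184, not a triangle
(121,53,51): 51+53 ≤ 121, not a triangle
1 of the 6 is right.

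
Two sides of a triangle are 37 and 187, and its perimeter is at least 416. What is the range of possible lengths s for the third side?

Triangle inequality alone gives 150 < s < 224.
The perimeter condition gives s ≥ 416 − 37 − 187 = 192.
Intersecting the two: 192 ≤ s < 224.

192 ≤ s < 224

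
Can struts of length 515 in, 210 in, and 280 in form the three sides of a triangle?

No

The longest side is 515, but the other two sum to only 490.
490 < 515, so the triangle inequality fails.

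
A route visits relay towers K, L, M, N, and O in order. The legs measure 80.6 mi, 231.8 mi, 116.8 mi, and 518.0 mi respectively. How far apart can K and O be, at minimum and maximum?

88.8 ≤ KO ≤ 947.2 mi

The maximum is all hops collinear in one direction: 80.6 + 231.8 + 116.8 + 518.0 = 947.2.
The longest hop is 518.0; the others sum to 429.2. Folding the others back against it leaves at least 518.0 − 429.2 = 88.8.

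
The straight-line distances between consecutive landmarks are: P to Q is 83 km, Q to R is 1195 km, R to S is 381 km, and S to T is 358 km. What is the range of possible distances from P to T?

373 ≤ PT ≤ 2017 km

The maximum is all hops collinear in one direction: 83 + 1195 + 381 + 358 = 2017.
The longest hop is 1195; the others sum to 822. Folding the others back against it leaves at least 1195 − 822 = 373.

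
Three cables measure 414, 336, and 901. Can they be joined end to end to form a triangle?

The longest side is 901, but the other two sum to only 750.
750 < 901, so the triangle inequality fails.

No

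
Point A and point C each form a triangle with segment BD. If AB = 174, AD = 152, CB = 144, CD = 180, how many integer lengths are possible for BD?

From triangle ABD: 22 < BD < 326.
From triangle CBD: 36 < BD < 324.
Intersection: 36 < BD < 324, so integers 37 through 323: 287 values.

287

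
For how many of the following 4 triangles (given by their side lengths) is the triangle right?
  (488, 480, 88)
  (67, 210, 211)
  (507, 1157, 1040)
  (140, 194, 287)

(488,480,88): 88²+480² = 238144 = 488² → right
(67,210,211): 67²+210² = 48589 > 44521 = 211² → acute
(507,1157,1040): 507²+1040² = 1338649 = 1157² → right
(140,194,287): 140²+194² = 57236 < 82369 = 287² → obtuse
2 of the 4 are right.

2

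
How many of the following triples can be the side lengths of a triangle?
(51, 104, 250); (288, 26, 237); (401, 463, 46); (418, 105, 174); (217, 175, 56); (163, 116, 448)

1

(51,104,250): 51+104 ≤ 250 → not valid
(26,237,288): 26+237 ≤ 288 → not valid
(46,401,463): 46+401 ≤ 463 → not valid
(105,174,418): 105+174 ≤ 418 → not valid
(56,175,217): 56+175 > 217 → valid
(116,163,448): 116+163 ≤ 448 → not valid
1 of the 6 triples forms a triangle.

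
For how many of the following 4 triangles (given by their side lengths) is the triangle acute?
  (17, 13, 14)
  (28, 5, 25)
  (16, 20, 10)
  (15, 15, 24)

1

(17,13,14): 13²+14² = 365 > 289 = 17² → acute
(28,5,25): 5²+25² = 650 < 784 = 28² → obtuse
(16,20,10): 10²+16² = 356 < 400 = 20² → obtuse
(15,15,24): 15²+15² = 450 < 576 = 24² → obtuse
1 of the 4 is acute.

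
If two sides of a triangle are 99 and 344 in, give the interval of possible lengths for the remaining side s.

By the triangle inequality, s must be less than 99 + 344 = 443 and greater than |99 − 344| = 245.

245 < s < 443 (in)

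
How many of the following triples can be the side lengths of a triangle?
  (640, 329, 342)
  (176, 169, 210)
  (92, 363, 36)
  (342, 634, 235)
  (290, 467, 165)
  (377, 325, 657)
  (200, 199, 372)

(329,342,640): 329+342 > 640 → valid
(169,176,210): 169+176 > 210 → valid
(36,92,363): 36+92 ≤ 363 → not valid
(235,342,634): 235+342 ≤ 634 → not valid
(165,290,467): 165+290 ≤ 467 → not valid
(325,377,657): 325+377 > 657 → valid
(199,200,372): 199+200 > 372 → valid
4 of the 7 triples form a triangle.

4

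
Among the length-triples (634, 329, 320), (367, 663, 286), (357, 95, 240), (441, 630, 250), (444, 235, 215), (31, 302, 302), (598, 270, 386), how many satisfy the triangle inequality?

(320,329,634): 320+329 > 634 → valid
(286,367,663): 286+367 ≤ 663 → not valid
(95,240,357): 95+240 ≤ 357 → not valid
(250,441,630): 250+441 > 630 → valid
(215,235,444): 215+235 > 444 → valid
(31,302,302): 31+302 > 302 → valid
(270,386,598): 270+386 > 598 → valid
5 of the 7 triples form a triangle.

5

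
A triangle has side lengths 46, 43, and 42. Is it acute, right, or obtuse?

Compare the square of the longest side to the sum of squares of the other two: 42² + 43² = 3613 > 2116 = 46².

acute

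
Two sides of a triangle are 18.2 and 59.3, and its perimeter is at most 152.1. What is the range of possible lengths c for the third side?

41.1 < c ≤ 74.6

Triangle inequality alone gives 41.1 < c < 77.5.
The perimeter condition gives c ≤ 152.1 − 18.2 − 59.3 = 74.6.
Intersecting the two: 41.1 < c ≤ 74.6.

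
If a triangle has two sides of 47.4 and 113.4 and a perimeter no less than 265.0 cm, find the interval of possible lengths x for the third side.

104.2 ≤ x < 160.8

Triangle inequality alone gives 66.0 < x < 160.8.
The perimeter condition gives x ≥ 265.0 − 47.4 − 113.4 = 104.2.
Intersecting the two: 104.2 ≤ x < 160.8.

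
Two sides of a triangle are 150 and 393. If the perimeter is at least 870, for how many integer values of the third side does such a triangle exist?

216

Triangle inequality: 243 < x < 543. Perimeter ≥ 870 gives x ≥ 870 − 150 − 393 = 327.
So 327 ≤ x < 543; integers 327 through 542: 216 values.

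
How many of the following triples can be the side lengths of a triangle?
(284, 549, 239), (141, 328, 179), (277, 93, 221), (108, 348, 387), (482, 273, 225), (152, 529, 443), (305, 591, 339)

5

(239,284,549): 239+284 ≤ 549 → not valid
(141,179,328): 141+179 ≤ 328 → not valid
(93,221,277): 93+221 > 277 → valid
(108,348,387): 108+348 > 387 → valid
(225,273,482): 225+273 > 482 → valid
(152,443,529): 152+443 > 529 → valid
(305,339,591): 305+339 > 591 → valid
5 of the 7 triples form a triangle.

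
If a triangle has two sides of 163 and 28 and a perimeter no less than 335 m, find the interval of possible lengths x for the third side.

144 ≤ x < 191 m

Triangle inequality alone gives 135 < x < 191.
The perimeter condition gives x ≥ 335 − 163 − 28 = 144.
Intersecting the two: 144 ≤ x < 191.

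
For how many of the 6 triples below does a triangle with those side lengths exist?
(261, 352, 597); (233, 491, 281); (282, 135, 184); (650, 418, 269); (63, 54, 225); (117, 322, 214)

(261,352,597): 261+352 > 597 → valid
(233,281,491): 233+281 > 491 → valid
(135,184,282): 135+184 > 282 → valid
(269,418,650): 269+418 > 650 → valid
(54,63,225): 54+63 ≤ 225 → not valid
(117,214,322): 117+214 > 322 → valid
5 of the 6 triples form a triangle.

5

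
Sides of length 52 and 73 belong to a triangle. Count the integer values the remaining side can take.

The third side lies in the open interval (21, 125).
Integers from 22 to 124 inclusive: 124 − 22 + 1 = 103.

103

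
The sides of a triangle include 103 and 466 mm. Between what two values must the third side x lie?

363 < x < 569

By the triangle inequality, x must be less than 103 + 466 = 569 and greater than |103 − 466| = 363.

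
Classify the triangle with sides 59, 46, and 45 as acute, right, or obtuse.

Compare the square of the longest side to the sum of squares of the other two: 45² + 46² = 4141 > 3481 = 59².

acute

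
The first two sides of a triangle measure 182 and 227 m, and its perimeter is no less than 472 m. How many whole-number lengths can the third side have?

Triangle inequality: 45 < x < 409. Perimeter ≥ 472 gives x ≥ 472 − 182 − 227 = 63.
So 63 ≤ x < 409; integers 63 through 408: 346 values.

346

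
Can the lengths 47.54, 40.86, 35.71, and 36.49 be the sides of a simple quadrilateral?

A quadrilateral exists iff every side is shorter than the sum of the others — equivalently, the longest side is less than the sum of the rest.
Longest side 47.54 < 113.06 (sum of the remaining 3), so yes.

Yes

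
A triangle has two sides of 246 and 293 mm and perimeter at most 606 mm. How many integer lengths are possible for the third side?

Triangle inequality: 47 < x < 539. Perimeter ≤ 606 gives x ≤ 606 − 246 − 293 = 67.
So 47 < x ≤ 67; integers 48 through 67: 20 values.

20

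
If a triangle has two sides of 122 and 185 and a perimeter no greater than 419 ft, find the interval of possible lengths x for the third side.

Triangle inequality alone gives 63 < x < 307.
The perimeter condition gives x ≤ 419 − 122 − 185 = 112.
Intersecting the two: 63 < x ≤ 112.

63 < x ≤ 112 ft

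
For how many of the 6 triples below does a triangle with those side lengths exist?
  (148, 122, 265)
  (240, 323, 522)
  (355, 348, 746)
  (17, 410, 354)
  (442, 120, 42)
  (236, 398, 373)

3

(122,148,265): 122+148 > 265 → valid
(240,323,522): 240+323 > 522 → valid
(348,355,746): 348+355 ≤ 746 → not valid
(17,354,410): 17+354 ≤ 410 → not valid
(42,120,442): 42+120 ≤ 442 → not valid
(236,373,398): 236+373 > 398 → valid
3 of the 6 triples form a triangle.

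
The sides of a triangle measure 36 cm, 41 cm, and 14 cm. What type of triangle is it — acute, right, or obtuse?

obtuse

Compare the square of the longest side to the sum of squares of the other two: 14² + 36² = 1492 < 1681 = 41².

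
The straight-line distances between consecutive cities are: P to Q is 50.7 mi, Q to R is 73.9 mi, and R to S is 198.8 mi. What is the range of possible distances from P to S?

The maximum is all hops collinear in one direction: 50.7 + 73.9 + 198.8 = 323.4.
The longest hop is 198.8; the others sum to 124.6. Folding the others back against it leaves at least 198.8 − 124.6 = 74.2.

74.2 ≤ PS ≤ 323.4 mi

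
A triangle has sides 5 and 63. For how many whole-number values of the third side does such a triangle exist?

9

The third side lies in the open interval (58, 68).
Integers from 59 to 67 inclusive: 67 − 59 + 1 = 9.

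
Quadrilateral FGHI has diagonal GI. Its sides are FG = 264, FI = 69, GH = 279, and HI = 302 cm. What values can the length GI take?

195 < GI < 333

From triangle FGI: |264 − 69| < GI < 264 + 69, i.e. 195 < GI < 333.
From triangle HGI: 23 < GI < 581.
Both must hold, so GI lies in the intersection.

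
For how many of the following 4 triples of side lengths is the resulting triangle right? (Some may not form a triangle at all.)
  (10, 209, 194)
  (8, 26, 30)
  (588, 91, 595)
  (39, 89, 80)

(10,209,194): 10+194 ≤ 209, not a triangle
(8,26,30): 8²+26² = 740 < 900 = 30² → obtuse
(588,91,595): 91²+588² = 354025 = 595² → right
(39,89,80): 39²+80² = 7921 = 89² → right
2 of the 4 are right.

2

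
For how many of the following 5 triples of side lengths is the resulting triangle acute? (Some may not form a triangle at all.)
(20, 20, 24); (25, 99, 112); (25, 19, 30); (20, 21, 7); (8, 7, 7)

(20,20,24): 20²+20² = 800 > 576 = 24² → acute
(25,99,112): 25²+99² = 10426 < 12544 = 112² → obtuse
(25,19,30): 19²+25² = 986 > 900 = 30² → acute
(20,21,7): 7²+20² = 449 > 441 = 21² → acute
(8,7,7): 7²+7² = 98 > 64 = 8² → acute
4 of the 5 are acute.

4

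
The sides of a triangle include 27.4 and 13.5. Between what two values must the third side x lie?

By the triangle inequality, x must be less than 27.4 + 13.5 = 40.9 and greater than |27.4 − 13.5| = 13.9.

13.9 < x < 40.9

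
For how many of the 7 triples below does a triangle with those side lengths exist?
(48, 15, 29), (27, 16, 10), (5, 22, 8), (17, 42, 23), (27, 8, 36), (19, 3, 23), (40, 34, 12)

1

(15,29,48): 15+29 ≤ 48 → not valid
(10,16,27): 10+16 ≤ 27 → not valid
(5,8,22): 5+8 ≤ 22 → not valid
(17,23,42): 17+23 ≤ 42 → not valid
(8,27,36): 8+27 ≤ 36 → not valid
(3,19,23): 3+19 ≤ 23 → not valid
(12,34,40): 12+34 > 40 → valid
1 of the 7 triples forms a triangle.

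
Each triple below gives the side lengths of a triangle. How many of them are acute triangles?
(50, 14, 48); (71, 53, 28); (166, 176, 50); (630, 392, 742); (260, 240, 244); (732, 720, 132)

1

(50,14,48): 14²+48² = 2500 = 50² → right
(71,53,28): 28²+53² = 3593 < 5041 = 71² → obtuse
(166,176,50): 50²+166² = 30056 < 30976 = 176² → obtuse
(630,392,742): 392²+630² = 550564 = 742² → right
(260,240,244): 240²+244² = 117136 > 67600 = 260² → acute
(732,720,132): 132²+720² = 535824 = 732² → right
1 of the 6 is acute.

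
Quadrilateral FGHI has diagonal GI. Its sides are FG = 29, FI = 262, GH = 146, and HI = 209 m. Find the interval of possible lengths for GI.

From triangle FGI: |29 − 262| < GI < 29 + 262, i.e. 233 < GI < 291.
From triangle HGI: 63 < GI < 355.
Both must hold, so GI lies in the intersection.

233 < GI < 291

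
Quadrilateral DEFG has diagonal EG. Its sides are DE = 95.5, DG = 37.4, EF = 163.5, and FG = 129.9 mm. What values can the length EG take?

58.1 < EG < 132.9

From triangle DEG: |95.5 − 37.4| < EG < 95.5 + 37.4, i.e. 58.1 < EG < 132.9.
From triangle FEG: 33.6 < EG < 293.4.
Both must hold, so EG lies in the intersection.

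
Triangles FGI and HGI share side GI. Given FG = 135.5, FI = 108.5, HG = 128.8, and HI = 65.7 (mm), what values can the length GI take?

63.1 < GI < 194.5

From triangle FGI: |135.5 − 108.5| < GI < 135.5 + 108.5, i.e. 27.0 < GI < 244.0.
From triangle HGI: 63.1 < GI < 194.5.
Both must hold, so GI lies in the intersection.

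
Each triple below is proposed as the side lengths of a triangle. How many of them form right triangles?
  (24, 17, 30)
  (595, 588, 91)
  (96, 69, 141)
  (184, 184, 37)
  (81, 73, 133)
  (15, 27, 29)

1

(24,17,30): 17²+24² = 865 < 900 = 30² → obtuse
(595,588,91): 91²+588² = 354025 = 595² → right
(96,69,141): 69²+96² = 13977 < 19881 = 141² → obtuse
(184,184,37): 37²+184² = 35225 > 33856 = 184² → acute
(81,73,133): 73²+81² = 11890 < 17689 = 133² → obtuse
(15,27,29): 15²+27² = 954 > 841 = 29² → acute
1 of the 6 is right.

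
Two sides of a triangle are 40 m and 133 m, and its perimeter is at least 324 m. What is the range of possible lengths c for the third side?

151 ≤ c < 173 m

Triangle inequality alone gives 93 < c < 173.
The perimeter condition gives c ≥ 324 − 40 − 133 = 151.
Intersecting the two: 151 ≤ c < 173.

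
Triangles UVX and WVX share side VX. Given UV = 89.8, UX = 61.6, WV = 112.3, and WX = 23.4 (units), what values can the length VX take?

From triangle UVX: |89.8 − 61.6| < VX < 89.8 + 61.6, i.e. 28.2 < VX < 151.4.
From triangle WVX: 88.9 < VX < 135.7.
Both must hold, so VX lies in the intersection.

88.9 < VX < 135.7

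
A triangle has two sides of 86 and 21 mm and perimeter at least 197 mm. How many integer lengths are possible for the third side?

17

Triangle inequality: 65 < x < 107. Perimeter ≥ 197 gives x ≥ 197 − 86 − 21 = 90.
So 90 ≤ x < 107; integers 90 through 106: 17 values.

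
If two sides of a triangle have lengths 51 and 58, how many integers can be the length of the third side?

The third side lies in the open interval (7, 109).
Integers from 8 to 108 inclusive: 108 − 8 + 1 = 101.

101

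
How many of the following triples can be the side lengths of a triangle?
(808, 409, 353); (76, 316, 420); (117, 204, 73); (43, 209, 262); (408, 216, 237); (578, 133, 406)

(353,409,808): 353+409 ≤ 808 → not valid
(76,316,420): 76+316 ≤ 420 → not valid
(73,117,204): 73+117 ≤ 204 → not valid
(43,209,262): 43+209 ≤ 262 → not valid
(216,237,408): 216+237 > 408 → valid
(133,406,578): 133+406 ≤ 578 → not valid
1 of the 6 triples forms a triangle.

1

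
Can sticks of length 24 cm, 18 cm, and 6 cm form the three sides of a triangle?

No

The two shorter sides sum to 24, exactly equal to the longest side 24.
That gives only a degenerate (flat) triangle — the inequality must be strict.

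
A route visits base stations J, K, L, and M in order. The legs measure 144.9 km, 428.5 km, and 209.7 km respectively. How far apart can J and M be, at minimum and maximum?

The maximum is all hops collinear in one direction: 144.9 + 428.5 + 209.7 = 783.1.
The longest hop is 428.5; the others sum to 354.6. Folding the others back against it leaves at least 428.5 − 354.6 = 73.9.

73.9 ≤ JM ≤ 783.1 km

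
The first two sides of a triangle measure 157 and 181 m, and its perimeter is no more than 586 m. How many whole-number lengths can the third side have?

Triangle inequality: 24 < x < 338. Perimeter ≤ 586 gives x ≤ 586 − 157 − 181 = 248.
So 24 < x ≤ 248; integers 25 through 248: 224 values.

224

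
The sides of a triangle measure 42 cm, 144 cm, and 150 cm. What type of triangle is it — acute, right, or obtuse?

right

Compare the square of the longest side to the sum of squares of the other two: 42² + 144² = 22500 = 150².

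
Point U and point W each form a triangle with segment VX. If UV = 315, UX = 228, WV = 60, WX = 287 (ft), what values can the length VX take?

227 < VX < 347

From triangle UVX: |315 − 228| < VX < 315 + 228, i.e. 87 < VX < 543.
From triangle WVX: 227 < VX < 347.
Both must hold, so VX lies in the intersection.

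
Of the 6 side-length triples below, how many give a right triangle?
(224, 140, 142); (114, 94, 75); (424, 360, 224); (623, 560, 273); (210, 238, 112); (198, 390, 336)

(224,140,142): 140²+142² = 39764 < 50176 = 224² → obtuse
(114,94,75): 75²+94² = 14461 > 12996 = 114² → acute
(424,360,224): 224²+360² = 179776 = 424² → right
(623,560,273): 273²+560² = 388129 = 623² → right
(210,238,112): 112²+210² = 56644 = 238² → right
(198,390,336): 198²+336² = 152100 = 390² → right
4 of the 6 are right.

4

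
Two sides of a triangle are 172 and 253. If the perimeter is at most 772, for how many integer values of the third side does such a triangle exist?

Triangle inequality: 81 < x < 425. Perimeter ≤ 772 gives x ≤ 772 − 172 − 253 = 347.
So 81 < x ≤ 347; integers 82 through 347: 266 values.

266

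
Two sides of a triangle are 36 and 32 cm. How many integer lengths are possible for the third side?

63

The third side lies in the open interval (4, 68).
Integers from 5 to 67 inclusive: 67 − 5 + 1 = 63.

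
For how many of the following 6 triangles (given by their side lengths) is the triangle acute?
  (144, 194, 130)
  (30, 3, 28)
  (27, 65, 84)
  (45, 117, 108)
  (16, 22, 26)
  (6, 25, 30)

(144,194,130): 130²+144² = 37636 = 194² → right
(30,3,28): 3²+28² = 793 < 900 = 30² → obtuse
(27,65,84): 27²+65² = 4954 < 7056 = 84² → obtuse
(45,117,108): 45²+108² = 13689 = 117² → right
(16,22,26): 16²+22² = 740 > 676 = 26² → acute
(6,25,30): 6²+25² = 661 < 900 = 30² → obtuse
1 of the 6 is acute.

1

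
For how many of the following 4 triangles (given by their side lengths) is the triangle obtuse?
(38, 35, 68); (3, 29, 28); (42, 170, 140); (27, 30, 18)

(38,35,68): 35²+38² = 2669 < 4624 = 68² → obtuse
(3,29,28): 3²+28² = 793 < 841 = 29² → obtuse
(42,170,140): 42²+140² = 21364 < 28900 = 170² → obtuse
(27,30,18): 18²+27² = 1053 > 900 = 30² → acute
3 of the 4 are obtuse.

3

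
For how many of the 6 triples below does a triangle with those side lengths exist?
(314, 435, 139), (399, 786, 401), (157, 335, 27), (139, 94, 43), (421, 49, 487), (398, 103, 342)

3

(139,314,435): 139+314 > 435 → valid
(399,401,786): 399+401 > 786 → valid
(27,157,335): 27+157 ≤ 335 → not valid
(43,94,139): 43+94 ≤ 139 → not valid
(49,421,487): 49+421 ≤ 487 → not valid
(103,342,398): 103+342 > 398 → valid
3 of the 6 triples form a triangle.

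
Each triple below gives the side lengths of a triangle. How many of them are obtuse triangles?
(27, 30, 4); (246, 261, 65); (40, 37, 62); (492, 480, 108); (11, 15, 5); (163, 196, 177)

4

(27,30,4): 4²+27² = 745 < 900 = 30² → obtuse
(246,261,65): 65²+246² = 64741 < 68121 = 261² → obtuse
(40,37,62): 37²+40² = 2969 < 3844 = 62² → obtuse
(492,480,108): 108²+480² = 242064 = 492² → right
(11,15,5): 5²+11² = 146 < 225 = 15² → obtuse
(163,196,177): 163²+177² = 57898 > 38416 = 196² → acute
4 of the 6 are obtuse.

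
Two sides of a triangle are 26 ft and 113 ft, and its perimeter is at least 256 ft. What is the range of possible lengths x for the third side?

Triangle inequality alone gives 87 < x < 139.
The perimeter condition gives x ≥ 256 − 26 − 113 = 117.
Intersecting the two: 117 ≤ x < 139.

117 ≤ x < 139 ft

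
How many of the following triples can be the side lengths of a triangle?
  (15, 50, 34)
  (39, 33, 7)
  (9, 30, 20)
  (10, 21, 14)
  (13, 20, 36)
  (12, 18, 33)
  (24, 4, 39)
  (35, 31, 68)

2

(15,34,50): 15+34 ≤ 50 → not valid
(7,33,39): 7+33 > 39 → valid
(9,20,30): 9+20 ≤ 30 → not valid
(10,14,21): 10+14 > 21 → valid
(13,20,36): 13+20 ≤ 36 → not valid
(12,18,33): 12+18 ≤ 33 → not valid
(4,24,39): 4+24 ≤ 39 → not valid
(31,35,68): 31+35 ≤ 68 → not valid
2 of the 8 triples form a triangle.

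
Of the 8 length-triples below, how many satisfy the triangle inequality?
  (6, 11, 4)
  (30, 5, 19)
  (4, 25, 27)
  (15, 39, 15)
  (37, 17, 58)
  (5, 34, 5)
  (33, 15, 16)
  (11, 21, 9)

1

(4,6,11): 4+6 ≤ 11 → not valid
(5,19,30): 5+19 ≤ 30 → not valid
(4,25,27): 4+25 > 27 → valid
(15,15,39): 15+15 ≤ 39 → not valid
(17,37,58): 17+37 ≤ 58 → not valid
(5,5,34): 5+5 ≤ 34 → not valid
(15,16,33): 15+16 ≤ 33 → not valid
(9,11,21): 9+11 ≤ 21 → not valid
1 of the 8 triples forms a triangle.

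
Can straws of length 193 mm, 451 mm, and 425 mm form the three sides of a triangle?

The longest side is 451, and the other two sum to 618.
Since 618 > 451, the triangle inequality holds.

Yes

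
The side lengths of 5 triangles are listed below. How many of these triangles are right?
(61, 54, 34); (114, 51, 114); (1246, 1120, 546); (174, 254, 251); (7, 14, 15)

(61,54,34): 34²+54² = 4072 > 3721 = 61² → acute
(114,51,114): 51²+114² = 15597 > 12996 = 114² → acute
(1246,1120,546): 546²+1120² = 1552516 = 1246² → right
(174,254,251): 174²+251² = 93277 > 64516 = 254² → acute
(7,14,15): 7²+14² = 245 > 225 = 15² → acute
1 of the 5 is right.

1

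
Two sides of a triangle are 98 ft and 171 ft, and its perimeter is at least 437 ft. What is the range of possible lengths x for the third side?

Triangle inequality alone gives 73 < x < 269.
The perimeter condition gives x ≥ 437 − 98 − 171 = 168.
Intersecting the two: 168 ≤ x < 269.

168 ≤ x < 269 ft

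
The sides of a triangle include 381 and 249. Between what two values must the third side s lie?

132 < s < 630

By the triangle inequality, s must be less than 381 + 249 = 630 and greater than |381 − 249| = 132.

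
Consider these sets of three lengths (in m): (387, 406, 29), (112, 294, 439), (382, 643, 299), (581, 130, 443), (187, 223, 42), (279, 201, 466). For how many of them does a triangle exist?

4

(29,387,406): 29+387 > 406 → valid
(112,294,439): 112+294 ≤ 439 → not valid
(299,382,643): 299+382 > 643 → valid
(130,443,581): 130+443 ≤ 581 → not valid
(42,187,223): 42+187 > 223 → valid
(201,279,466): 201+279 > 466 → valid
4 of the 6 triples form a triangle.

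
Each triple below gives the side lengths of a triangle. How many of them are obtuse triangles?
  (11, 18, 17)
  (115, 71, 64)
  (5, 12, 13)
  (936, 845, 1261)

1

(11,18,17): 11²+17² = 410 > 324 = 18² → acute
(115,71,64): 64²+71² = 9137 < 13225 = 115² → obtuse
(5,12,13): 5²+12² = 169 = 13² → right
(936,845,1261): 845²+936² = 1590121 = 1261² → right
1 of the 4 is obtuse.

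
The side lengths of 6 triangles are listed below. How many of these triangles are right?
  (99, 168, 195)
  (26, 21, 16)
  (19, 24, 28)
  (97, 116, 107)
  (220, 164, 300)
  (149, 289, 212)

1

(99,168,195): 99²+168² = 38025 = 195² → right
(26,21,16): 16²+21² = 697 > 676 = 26² → acute
(19,24,28): 19²+24² = 937 > 784 = 28² → acute
(97,116,107): 97²+107² = 20858 > 13456 = 116² → acute
(220,164,300): 164²+220² = 75296 < 90000 = 300² → obtuse
(149,289,212): 149²+212² = 67145 < 83521 = 289² → obtuse
1 of the 6 is right.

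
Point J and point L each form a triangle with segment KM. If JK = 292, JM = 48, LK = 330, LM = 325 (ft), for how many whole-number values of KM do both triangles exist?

From triangle JKM: 244 < KM < 340.
From triangle LKM: 5 < KM < 655.
Intersection: 244 < KM < 340, so integers 245 through 339: 95 values.

95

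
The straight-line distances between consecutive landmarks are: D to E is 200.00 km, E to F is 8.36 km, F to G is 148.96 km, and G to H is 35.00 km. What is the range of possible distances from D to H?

7.68 ≤ DH ≤ 392.32 km

The maximum is all hops collinear in one direction: 200.00 + 8.36 + 148.96 + 35.00 = 392.32.
The longest hop is 200.00; the others sum to 192.32. Folding the others back against it leaves at least 200.00 − 192.32 = 7.68.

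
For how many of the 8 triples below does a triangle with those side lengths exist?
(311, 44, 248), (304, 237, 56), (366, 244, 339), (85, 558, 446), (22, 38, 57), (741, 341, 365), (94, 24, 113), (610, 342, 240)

(44,248,311): 44+248 ≤ 311 → not valid
(56,237,304): 56+237 ≤ 304 → not valid
(244,339,366): 244+339 > 366 → valid
(85,446,558): 85+446 ≤ 558 → not valid
(22,38,57): 22+38 > 57 → valid
(341,365,741): 341+365 ≤ 741 → not valid
(24,94,113): 24+94 > 113 → valid
(240,342,610): 240+342 ≤ 610 → not valid
3 of the 8 triples form a triangle.

3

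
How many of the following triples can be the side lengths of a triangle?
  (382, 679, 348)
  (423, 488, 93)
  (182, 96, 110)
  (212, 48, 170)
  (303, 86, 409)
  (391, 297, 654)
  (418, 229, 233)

6

(348,382,679): 348+382 > 679 → valid
(93,423,488): 93+423 > 488 → valid
(96,110,182): 96+110 > 182 → valid
(48,170,212): 48+170 > 212 → valid
(86,303,409): 86+303 ≤ 409 → not valid
(297,391,654): 297+391 > 654 → valid
(229,233,418): 229+233 > 418 → valid
6 of the 7 triples form a triangle.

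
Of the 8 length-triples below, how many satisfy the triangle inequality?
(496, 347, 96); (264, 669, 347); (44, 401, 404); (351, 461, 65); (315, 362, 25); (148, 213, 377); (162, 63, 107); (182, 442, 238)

2

(96,347,496): 96+347 ≤ 496 → not valid
(264,347,669): 264+347 ≤ 669 → not valid
(44,401,404): 44+401 > 404 → valid
(65,351,461): 65+351 ≤ 461 → not valid
(25,315,362): 25+315 ≤ 362 → not valid
(148,213,377): 148+213 ≤ 377 → not valid
(63,107,162): 63+107 > 162 → valid
(182,238,442): 182+238 ≤ 442 → not valid
2 of the 8 triples form a triangle.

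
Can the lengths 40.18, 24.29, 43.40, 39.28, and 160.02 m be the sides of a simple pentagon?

For a pentagon, each side must be shorter than the sum of the others.
Here the longest side is 160.02, but the remaining 4 sides sum to only 147.15.

No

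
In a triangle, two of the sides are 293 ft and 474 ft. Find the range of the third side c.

181 < c < 767 (ft)

By the triangle inequality, c must be less than 293 + 474 = 767 and greater than |293 − 474| = 181.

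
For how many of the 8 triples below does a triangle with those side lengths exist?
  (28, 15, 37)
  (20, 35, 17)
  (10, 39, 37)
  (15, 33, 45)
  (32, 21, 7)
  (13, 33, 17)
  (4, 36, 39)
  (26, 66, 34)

5

(15,28,37): 15+28 > 37 → valid
(17,20,35): 17+20 > 35 → valid
(10,37,39): 10+37 > 39 → valid
(15,33,45): 15+33 > 45 → valid
(7,21,32): 7+21 ≤ 32 → not valid
(13,17,33): 13+17 ≤ 33 → not valid
(4,36,39): 4+36 > 39 → valid
(26,34,66): 26+34 ≤ 66 → not valid
5 of the 8 triples form a triangle.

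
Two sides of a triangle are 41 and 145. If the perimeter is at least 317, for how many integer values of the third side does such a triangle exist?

Triangle inequality: 104 < x < 186. Perimeter ≥ 317 gives x ≥ 317 − 41 − 145 = 131.
So 131 ≤ x < 186; integers 131 through 185: 55 values.

55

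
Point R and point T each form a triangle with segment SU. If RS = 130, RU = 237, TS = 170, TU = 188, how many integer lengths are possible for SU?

From triangle RSU: 107 < SU < 367.
From triangle TSU: 18 < SU < 358.
Intersection: 107 < SU < 358, so integers 108 through 357: 250 values.

250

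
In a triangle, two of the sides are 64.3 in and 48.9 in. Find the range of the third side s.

By the triangle inequality, s must be less than 64.3 + 48.9 = 113.2 and greater than |64.3 − 48.9| = 15.4.

15.4 < s < 113.2 (in)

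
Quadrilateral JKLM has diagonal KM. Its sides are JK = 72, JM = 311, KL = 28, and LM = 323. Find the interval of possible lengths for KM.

From triangle JKM: |72 − 311| < KM < 72 + 311, i.e. 239 < KM < 383.
From triangle LKM: 295 < KM < 351.
Both must hold, so KM lies in the intersection.

295 < KM < 351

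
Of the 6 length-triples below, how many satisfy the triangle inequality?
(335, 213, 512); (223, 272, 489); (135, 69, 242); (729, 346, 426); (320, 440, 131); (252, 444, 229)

5

(213,335,512): 213+335 > 512 → valid
(223,272,489): 223+272 > 489 → valid
(69,135,242): 69+135 ≤ 242 → not valid
(346,426,729): 346+426 > 729 → valid
(131,320,440): 131+320 > 440 → valid
(229,252,444): 229+252 > 444 → valid
5 of the 6 triples form a triangle.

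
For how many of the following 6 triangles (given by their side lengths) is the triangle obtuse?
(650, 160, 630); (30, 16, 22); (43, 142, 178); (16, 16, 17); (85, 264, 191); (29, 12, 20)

4

(650,160,630): 160²+630² = 422500 = 650² → right
(30,16,22): 16²+22² = 740 < 900 = 30² → obtuse
(43,142,178): 43²+142² = 22013 < 31684 = 178² → obtuse
(16,16,17): 16²+16² = 512 > 289 = 17² → acute
(85,264,191): 85²+191² = 43706 < 69696 = 264² → obtuse
(29,12,20): 12²+20² = 544 < 841 = 29² → obtuse
4 of the 6 are obtuse.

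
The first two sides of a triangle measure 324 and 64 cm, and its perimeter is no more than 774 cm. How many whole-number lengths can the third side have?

126

Triangle inequality: 260 < x < 388. Perimeter ≤ 774 gives x ≤ 774 − 324 − 64 = 386.
So 260 < x ≤ 386; integers 261 through 386: 126 values.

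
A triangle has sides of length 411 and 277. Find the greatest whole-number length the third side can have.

687

The third side must be strictly less than 411 + 277 = 688.
The largest integer below 688 is 687.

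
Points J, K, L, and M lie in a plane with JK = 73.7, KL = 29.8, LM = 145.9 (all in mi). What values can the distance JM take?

42.4 ≤ JM ≤ 249.4 mi

The maximum is all hops collinear in one direction: 73.7 + 29.8 + 145.9 = 249.4.
The longest hop is 145.9; the others sum to 103.5. Folding the others back against it leaves at least 145.9 − 103.5 = 42.4.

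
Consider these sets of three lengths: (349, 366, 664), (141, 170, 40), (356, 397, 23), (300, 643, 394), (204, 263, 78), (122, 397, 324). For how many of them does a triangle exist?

5

(349,366,664): 349+366 > 664 → valid
(40,141,170): 40+141 > 170 → valid
(23,356,397): 23+356 ≤ 397 → not valid
(300,394,643): 300+394 > 643 → valid
(78,204,263): 78+204 > 263 → valid
(122,324,397): 122+324 > 397 → valid
5 of the 6 triples form a triangle.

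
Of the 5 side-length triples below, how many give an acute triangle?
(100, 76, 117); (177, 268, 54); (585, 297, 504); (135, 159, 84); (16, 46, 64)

(100,76,117): 76²+100² = 15776 > 13689 = 117² → acute
(177,268,54): 54+177 ≤ 268, not a triangle
(585,297,504): 297²+504² = 342225 = 585² → right
(135,159,84): 84²+135² = 25281 = 159² → right
(16,46,64): 16+46 ≤ 64, not a triangle
1 of the 5 is acute.

1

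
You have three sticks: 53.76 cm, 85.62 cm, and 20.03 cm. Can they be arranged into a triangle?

No

The longest side is 85.62, but the other two sum to only 73.79.
73.79 < 85.62, so the triangle inequality fails.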